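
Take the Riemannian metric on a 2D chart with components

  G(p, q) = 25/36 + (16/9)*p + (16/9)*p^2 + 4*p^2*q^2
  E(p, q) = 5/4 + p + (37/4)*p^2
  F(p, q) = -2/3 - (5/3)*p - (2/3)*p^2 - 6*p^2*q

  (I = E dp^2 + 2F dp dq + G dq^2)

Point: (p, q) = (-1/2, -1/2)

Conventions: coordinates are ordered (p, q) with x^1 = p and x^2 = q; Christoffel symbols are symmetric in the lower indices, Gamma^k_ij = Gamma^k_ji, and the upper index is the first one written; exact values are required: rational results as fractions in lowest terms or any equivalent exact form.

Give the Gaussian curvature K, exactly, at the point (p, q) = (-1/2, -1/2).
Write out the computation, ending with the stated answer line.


E = 49/16, F = 3/4, G = 1/2, EG - F^2 = 31/32 at the point
E_p = -33/4, E_q = 0, F_p = -4, F_q = -3/2, G_p = -1, G_q = -1
E_qq = 0, F_pq = 6, G_pp = 50/9
Compute both Brioschi determinants and normalise by (EG - F^2)^2.
M1 = [[-E_qq/2 + F_pq - G_pp/2, E_p/2, F_p - E_q/2], [F_q - G_p/2, E, F], [G_q/2, F, G]] = [[29/9, -33/8, -4], [-1, 49/16, 3/4], [-1/2, 3/4, 1/2]]; det M1 = -299/576
M2 = [[0, E_q/2, G_p/2], [E_q/2, E, F], [G_p/2, F, G]] = [[0, 0, -1/2], [0, 49/16, 3/4], [-1/2, 3/4, 1/2]]; det M2 = -49/64
det M1 - det M2 = 71/288; K = 71/288 / (31/32)^2 = 2272/8649

Answer: K = 2272/8649


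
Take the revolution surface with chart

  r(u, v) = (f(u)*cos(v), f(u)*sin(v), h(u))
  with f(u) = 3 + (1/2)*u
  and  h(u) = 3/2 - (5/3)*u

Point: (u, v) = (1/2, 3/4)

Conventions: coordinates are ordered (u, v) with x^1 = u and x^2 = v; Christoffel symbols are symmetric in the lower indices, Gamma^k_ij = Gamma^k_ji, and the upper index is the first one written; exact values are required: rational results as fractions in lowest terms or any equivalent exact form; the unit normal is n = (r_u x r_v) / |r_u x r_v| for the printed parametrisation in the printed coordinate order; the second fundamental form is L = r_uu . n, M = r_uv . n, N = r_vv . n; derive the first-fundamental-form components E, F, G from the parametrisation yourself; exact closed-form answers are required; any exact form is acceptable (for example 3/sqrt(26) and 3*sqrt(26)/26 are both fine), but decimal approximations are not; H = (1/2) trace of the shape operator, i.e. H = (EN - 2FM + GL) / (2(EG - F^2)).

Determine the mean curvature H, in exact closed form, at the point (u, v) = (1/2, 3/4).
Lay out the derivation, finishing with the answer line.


f = 13/4, f' = 1/2, f'' = 0, h' = -5/3, h'' = 0
E = 109/36, F = 0, G = 169/16; answer radicand W^2 = 109/36
unnormalised second-form numerators: l = 0, m = 0, n = -65/12; L = l/sqrt(109/36), and similarly M = m/sqrt(W^2), N = n/sqrt(W^2)
H = (E*n - 2*F*m + G*l) / (2*(EG - F^2)*sqrt(W^2)); E*n - 2*F*m + G*l = -7085/432, EG - F^2 = 18421/576, so H = (-10/39)/sqrt(109/36)

Answer: H = -20*sqrt(109)/1417


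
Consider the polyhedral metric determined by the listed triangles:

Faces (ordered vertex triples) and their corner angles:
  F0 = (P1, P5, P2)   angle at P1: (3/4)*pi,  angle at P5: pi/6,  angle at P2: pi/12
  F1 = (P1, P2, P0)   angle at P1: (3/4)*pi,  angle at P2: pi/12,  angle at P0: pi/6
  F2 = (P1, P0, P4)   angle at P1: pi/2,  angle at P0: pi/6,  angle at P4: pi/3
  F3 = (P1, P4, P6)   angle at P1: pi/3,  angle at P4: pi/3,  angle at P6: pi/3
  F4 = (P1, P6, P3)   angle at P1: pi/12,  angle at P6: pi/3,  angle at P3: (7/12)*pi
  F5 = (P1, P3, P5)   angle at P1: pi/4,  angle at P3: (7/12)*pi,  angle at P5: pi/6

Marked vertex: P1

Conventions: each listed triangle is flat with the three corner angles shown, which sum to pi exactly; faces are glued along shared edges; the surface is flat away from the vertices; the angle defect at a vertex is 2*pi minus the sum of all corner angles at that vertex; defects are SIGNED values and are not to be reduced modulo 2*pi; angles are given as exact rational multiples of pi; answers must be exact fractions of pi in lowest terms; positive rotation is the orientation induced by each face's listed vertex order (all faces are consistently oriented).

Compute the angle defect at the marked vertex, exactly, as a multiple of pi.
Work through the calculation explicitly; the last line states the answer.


Sum of corner angles at P1: (8/3)*pi
defect = 2*pi - (8/3)*pi

Answer: defect(P1) = (-2/3)*pi


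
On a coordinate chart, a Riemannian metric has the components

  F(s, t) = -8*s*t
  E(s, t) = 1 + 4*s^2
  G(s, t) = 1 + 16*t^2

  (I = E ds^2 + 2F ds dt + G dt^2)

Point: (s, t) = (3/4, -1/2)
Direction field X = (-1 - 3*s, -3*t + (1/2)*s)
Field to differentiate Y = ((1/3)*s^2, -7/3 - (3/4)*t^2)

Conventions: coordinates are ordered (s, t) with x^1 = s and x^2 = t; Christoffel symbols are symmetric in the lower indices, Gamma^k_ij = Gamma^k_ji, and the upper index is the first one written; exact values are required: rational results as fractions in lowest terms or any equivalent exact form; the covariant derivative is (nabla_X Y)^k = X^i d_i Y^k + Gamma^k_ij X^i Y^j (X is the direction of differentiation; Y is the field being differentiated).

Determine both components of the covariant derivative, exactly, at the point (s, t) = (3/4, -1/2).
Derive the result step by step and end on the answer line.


E = 13/4, F = 3, G = 5 at the point
E_s = 6, E_t = 0, F_s = 4, F_t = -6, G_s = 0, G_t = -16
EG - F^2 = 29/4;  g^inv = (4/29) * [[5, -3], [-3, 13/4]]
first-kind symbols [ij,l] = (1/2)(d_i g_jl + d_j g_il - d_l g_ij): [ss,s] = E_s/2 = 3, [ss,t] = F_s - E_t/2 = 4, [st,s] = E_t/2 = 0, [st,t] = G_s/2 = 0, [tt,s] = F_t - G_s/2 = -6, [tt,t] = G_t/2 = -8
Gamma^s_ij = (G*[ij,s] - F*[ij,t])/(EG - F^2), Gamma^t_ij = (E*[ij,t] - F*[ij,s])/(EG - F^2)
Gamma_sss = 12/29, Gamma_sst = 0, Gamma_stt = -24/29, Gamma_tss = 16/29, Gamma_tst = 0, Gamma_ttt = -32/29
X = (-13/4, 15/8), Y = (3/16, -121/48) at the point

Answer: (nabla_X Y)^s = 59/29, (nabla_X Y)^t = 5833/928


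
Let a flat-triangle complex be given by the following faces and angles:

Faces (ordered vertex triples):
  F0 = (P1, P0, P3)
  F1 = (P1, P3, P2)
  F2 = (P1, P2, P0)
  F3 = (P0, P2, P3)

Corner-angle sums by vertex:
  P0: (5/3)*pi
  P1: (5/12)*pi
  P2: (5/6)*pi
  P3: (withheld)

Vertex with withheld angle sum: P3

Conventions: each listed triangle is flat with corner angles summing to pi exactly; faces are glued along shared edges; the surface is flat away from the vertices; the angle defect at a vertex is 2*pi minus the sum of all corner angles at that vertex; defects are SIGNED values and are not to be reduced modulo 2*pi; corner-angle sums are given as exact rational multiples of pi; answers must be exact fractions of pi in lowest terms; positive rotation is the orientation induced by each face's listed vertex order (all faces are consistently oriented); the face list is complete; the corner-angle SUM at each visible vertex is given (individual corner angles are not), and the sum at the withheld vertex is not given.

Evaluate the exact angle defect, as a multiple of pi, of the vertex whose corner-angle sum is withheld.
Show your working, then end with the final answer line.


V = 4, E = 6, F = 4; chi = V - E + F = 2
Gauss-Bonnet: total defect = 2*pi*chi = 4*pi; visible defects sum to (37/12)*pi

Answer: defect(P3) = (11/12)*pi


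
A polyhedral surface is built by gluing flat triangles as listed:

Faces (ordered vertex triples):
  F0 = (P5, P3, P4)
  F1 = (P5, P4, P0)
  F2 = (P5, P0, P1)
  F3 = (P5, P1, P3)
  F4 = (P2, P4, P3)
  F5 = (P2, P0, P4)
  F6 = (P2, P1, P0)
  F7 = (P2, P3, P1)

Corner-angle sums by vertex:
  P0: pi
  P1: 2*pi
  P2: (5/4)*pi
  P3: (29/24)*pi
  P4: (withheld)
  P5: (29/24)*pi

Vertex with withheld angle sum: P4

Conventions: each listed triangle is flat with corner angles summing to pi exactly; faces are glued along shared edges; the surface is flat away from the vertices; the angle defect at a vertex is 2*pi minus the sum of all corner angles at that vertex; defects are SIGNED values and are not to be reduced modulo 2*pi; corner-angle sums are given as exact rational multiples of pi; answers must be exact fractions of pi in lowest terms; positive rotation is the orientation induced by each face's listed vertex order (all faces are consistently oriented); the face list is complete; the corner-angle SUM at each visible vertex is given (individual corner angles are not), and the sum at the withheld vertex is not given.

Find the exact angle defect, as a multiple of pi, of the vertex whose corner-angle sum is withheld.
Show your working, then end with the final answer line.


V = 6, E = 12, F = 8; chi = V - E + F = 2
Gauss-Bonnet: total defect = 2*pi*chi = 4*pi; visible defects sum to (10/3)*pi

Answer: defect(P4) = (2/3)*pi


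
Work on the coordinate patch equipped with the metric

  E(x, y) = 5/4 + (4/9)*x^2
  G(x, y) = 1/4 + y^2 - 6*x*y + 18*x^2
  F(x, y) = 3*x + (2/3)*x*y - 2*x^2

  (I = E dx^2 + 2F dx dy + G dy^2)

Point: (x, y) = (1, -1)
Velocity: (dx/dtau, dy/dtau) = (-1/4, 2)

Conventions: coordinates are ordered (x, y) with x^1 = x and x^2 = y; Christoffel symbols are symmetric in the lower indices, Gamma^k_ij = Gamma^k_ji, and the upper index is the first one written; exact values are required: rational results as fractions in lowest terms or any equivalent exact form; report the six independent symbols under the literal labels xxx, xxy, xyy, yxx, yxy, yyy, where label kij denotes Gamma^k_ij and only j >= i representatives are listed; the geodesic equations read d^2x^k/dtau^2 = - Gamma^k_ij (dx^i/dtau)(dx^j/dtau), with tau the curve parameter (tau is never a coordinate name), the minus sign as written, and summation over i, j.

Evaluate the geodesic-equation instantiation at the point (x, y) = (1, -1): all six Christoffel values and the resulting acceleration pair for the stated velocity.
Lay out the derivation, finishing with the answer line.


E = 61/36, F = 1/3, G = 101/4 at the point
E_x = 8/9, E_y = 0, F_x = -5/3, F_y = 2/3, G_x = 42, G_y = -8
EG - F^2 = 6145/144;  g^inv = (144/6145) * [[101/4, -1/3], [-1/3, 61/36]]
first-kind symbols [ij,l] = (1/2)(d_i g_jl + d_j g_il - d_l g_ij): [xx,x] = E_x/2 = 4/9, [xx,y] = F_x - E_y/2 = -5/3, [xy,x] = E_y/2 = 0, [xy,y] = G_x/2 = 21, [yy,x] = F_y - G_x/2 = -61/3, [yy,y] = G_y/2 = -4
Gamma^x_ij = (G*[ij,x] - F*[ij,y])/(EG - F^2), Gamma^y_ij = (E*[ij,y] - F*[ij,x])/(EG - F^2)
Gamma_xxx = 1696/6145, Gamma_xxy = -1008/6145, Gamma_xyy = -12, Gamma_yxx = -428/6145, Gamma_yxy = 5124/6145, Gamma_yyy = 0
d^2x/dtau^2 = -(Gamma_xxx*(-1/4)^2 + 2*Gamma_xxy*(-1/4)*(2) + Gamma_xyy*(2)^2) = 293846/6145
d^2y/dtau^2 = -(Gamma_yxx*(-1/4)^2 + 2*Gamma_yxy*(-1/4)*(2) + Gamma_yyy*(2)^2) = 20603/24580

Answer: Gamma_xxx = 1696/6145, Gamma_xxy = -1008/6145, Gamma_xyy = -12, Gamma_yxx = -428/6145, Gamma_yxy = 5124/6145, Gamma_yyy = 0; accelerations (d^2x/dtau^2, d^2y/dtau^2) = (293846/6145, 20603/24580)


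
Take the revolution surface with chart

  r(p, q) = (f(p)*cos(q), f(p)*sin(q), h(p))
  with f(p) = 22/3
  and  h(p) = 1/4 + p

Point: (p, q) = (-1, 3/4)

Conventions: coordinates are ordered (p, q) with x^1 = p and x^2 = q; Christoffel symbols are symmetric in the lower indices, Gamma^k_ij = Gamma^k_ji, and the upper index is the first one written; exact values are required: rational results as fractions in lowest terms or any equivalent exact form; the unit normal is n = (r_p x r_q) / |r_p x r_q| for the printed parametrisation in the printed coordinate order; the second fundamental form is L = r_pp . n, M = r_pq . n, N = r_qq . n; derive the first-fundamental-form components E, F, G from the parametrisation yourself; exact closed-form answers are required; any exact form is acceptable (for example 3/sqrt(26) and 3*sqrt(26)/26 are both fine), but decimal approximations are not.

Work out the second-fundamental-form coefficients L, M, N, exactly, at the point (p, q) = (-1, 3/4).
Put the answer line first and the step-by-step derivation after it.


Answer: L = 0, M = 0, N = 22/3

f = 22/3, f' = 0, f'' = 0, h' = 1, h'' = 0
E = 1, F = 0, G = 484/9; answer radicand W^2 = 1
unnormalised second-form numerators: l = 0, m = 0, n = 22/3; L = l/sqrt(1), and similarly M = m/sqrt(W^2), N = n/sqrt(W^2)


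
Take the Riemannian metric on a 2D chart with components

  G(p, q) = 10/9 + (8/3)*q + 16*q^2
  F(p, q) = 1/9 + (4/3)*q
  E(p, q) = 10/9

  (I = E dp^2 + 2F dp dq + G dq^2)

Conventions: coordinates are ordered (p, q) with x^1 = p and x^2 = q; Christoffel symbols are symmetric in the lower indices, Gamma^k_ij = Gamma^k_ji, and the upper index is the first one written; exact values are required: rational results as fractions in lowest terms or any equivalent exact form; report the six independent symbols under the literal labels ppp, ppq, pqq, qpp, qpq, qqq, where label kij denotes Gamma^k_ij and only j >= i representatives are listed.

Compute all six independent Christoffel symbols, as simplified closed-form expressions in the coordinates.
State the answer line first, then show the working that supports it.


Answer: Gamma_ppp = 0, Gamma_ppq = 0, Gamma_pqq = 12/(144*q^2 + 24*q + 11), Gamma_qpp = 0, Gamma_qpq = 0, Gamma_qqq = (144*q + 12)/(144*q^2 + 24*q + 11)

E = 10/9; F = 1/9 + (4/3)*q; G = 10/9 + (8/3)*q + 16*q^2
Gamma^k_ij = (1/2) g^{kl} (d_i g_jl + d_j g_il - d_l g_ij), with g^inv = (1/(EG-F^2)) [[G, -F], [-F, E]]
first partials: E_p = 0, E_q = 0, F_p = 0, F_q = 4/3, G_p = 0, G_q = 8/3 + 32*q
D = EG - F^2 = 11/9 + (8/3)*q + 16*q^2
expanded: Gamma^p_pp = (G E_p - 2F F_p + F E_q)/(2D), Gamma^p_pq = (G E_q - F G_p)/(2D), Gamma^p_qq = (2G F_q - G G_p - F G_q)/(2D), Gamma^q_pp = (2E F_p - E E_q - F E_p)/(2D), Gamma^q_pq = (E G_p - F E_q)/(2D), Gamma^q_qq = (E G_q - 2F F_q + F G_p)/(2D); substitute and cancel common factors


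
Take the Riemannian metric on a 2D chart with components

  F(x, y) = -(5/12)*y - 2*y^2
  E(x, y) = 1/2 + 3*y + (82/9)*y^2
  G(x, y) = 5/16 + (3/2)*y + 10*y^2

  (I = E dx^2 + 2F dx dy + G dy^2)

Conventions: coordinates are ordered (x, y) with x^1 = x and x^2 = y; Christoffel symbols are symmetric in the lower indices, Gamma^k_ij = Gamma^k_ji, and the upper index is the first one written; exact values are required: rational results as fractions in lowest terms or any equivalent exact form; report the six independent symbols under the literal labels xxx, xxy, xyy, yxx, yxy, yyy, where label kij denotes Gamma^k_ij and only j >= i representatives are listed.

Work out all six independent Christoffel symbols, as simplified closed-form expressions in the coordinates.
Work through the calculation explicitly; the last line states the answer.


E = 1/2 + 3*y + (82/9)*y^2; F = -(5/12)*y - 2*y^2; G = 5/16 + (3/2)*y + 10*y^2
Gamma^k_ij = (1/2) g^{kl} (d_i g_jl + d_j g_il - d_l g_ij), with g^inv = (1/(EG-F^2)) [[G, -F], [-F, E]]
first partials: E_x = 0, E_y = 3 + (164/9)*y, F_x = 0, F_y = -5/12 - 4*y, G_x = 0, G_y = 3/2 + 20*y
D = EG - F^2 = 5/32 + (27/16)*y + (1753/144)*y^2 + 42*y^3 + (784/9)*y^4
expanded: Gamma^x_xx = (G E_x - 2F F_x + F E_y)/(2D), Gamma^x_xy = (G E_y - F G_x)/(2D), Gamma^x_yy = (2G F_y - G G_x - F G_y)/(2D), Gamma^y_xx = (2E F_x - E E_y - F E_x)/(2D), Gamma^y_xy = (E G_x - F E_y)/(2D), Gamma^y_yy = (E G_y - 2F F_y + F G_x)/(2D); substitute and cancel common factors

Answer: Gamma_xxx = (-15744*y^3 - 5872*y^2 - 540*y)/(75264*y^4 + 36288*y^3 + 10518*y^2 + 1458*y + 135), Gamma_xxy = (26240*y^3 + 8256*y^2 + 1468*y + 135)/(25088*y^4 + 12096*y^3 + 3506*y^2 + 486*y + 45), Gamma_xyy = (-11520*y^3 - 2592*y^2 - 900*y - 75)/(50176*y^4 + 24192*y^3 + 7012*y^2 + 972*y + 90), Gamma_yxx = (-215168*y^3 - 106272*y^2 - 23472*y - 1944)/(225792*y^4 + 108864*y^3 + 31554*y^2 + 4374*y + 405), Gamma_yxy = (15744*y^3 + 5872*y^2 + 540*y)/(75264*y^4 + 36288*y^3 + 10518*y^2 + 1458*y + 135), Gamma_yyy = (23936*y^3 + 9888*y^2 + 2038*y + 108)/(25088*y^4 + 12096*y^3 + 3506*y^2 + 486*y + 45)


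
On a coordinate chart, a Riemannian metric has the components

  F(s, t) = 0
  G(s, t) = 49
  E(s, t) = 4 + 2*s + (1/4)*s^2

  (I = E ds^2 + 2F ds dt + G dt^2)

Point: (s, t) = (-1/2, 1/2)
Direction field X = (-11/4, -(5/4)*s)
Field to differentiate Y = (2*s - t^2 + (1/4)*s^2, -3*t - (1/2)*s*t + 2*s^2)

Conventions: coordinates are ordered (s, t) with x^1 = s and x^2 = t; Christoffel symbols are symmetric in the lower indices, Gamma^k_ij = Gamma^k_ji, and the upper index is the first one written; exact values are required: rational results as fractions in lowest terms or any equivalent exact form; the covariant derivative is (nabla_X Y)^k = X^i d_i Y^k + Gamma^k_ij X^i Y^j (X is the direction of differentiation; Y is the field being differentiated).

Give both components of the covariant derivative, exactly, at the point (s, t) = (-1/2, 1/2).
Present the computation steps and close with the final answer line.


E = 49/16, F = 0, G = 49 at the point
E_s = 7/4, E_t = 0, F_s = 0, F_t = 0, G_s = 0, G_t = 0
EG - F^2 = 2401/16;  g^inv = (16/2401) * [[49, 0], [0, 49/16]]
first-kind symbols [ij,l] = (1/2)(d_i g_jl + d_j g_il - d_l g_ij): [ss,s] = E_s/2 = 7/8, [ss,t] = F_s - E_t/2 = 0, [st,s] = E_t/2 = 0, [st,t] = G_s/2 = 0, [tt,s] = F_t - G_s/2 = 0, [tt,t] = G_t/2 = 0
Gamma^s_ij = (G*[ij,s] - F*[ij,t])/(EG - F^2), Gamma^t_ij = (E*[ij,t] - F*[ij,s])/(EG - F^2)
Gamma_sss = 2/7, Gamma_sst = 0, Gamma_stt = 0, Gamma_tss = 0, Gamma_tst = 0, Gamma_ttt = 0
X = (-11/4, 5/8), Y = (-19/16, -7/8) at the point

Answer: (nabla_X Y)^s = -1009/224, (nabla_X Y)^t = 143/32


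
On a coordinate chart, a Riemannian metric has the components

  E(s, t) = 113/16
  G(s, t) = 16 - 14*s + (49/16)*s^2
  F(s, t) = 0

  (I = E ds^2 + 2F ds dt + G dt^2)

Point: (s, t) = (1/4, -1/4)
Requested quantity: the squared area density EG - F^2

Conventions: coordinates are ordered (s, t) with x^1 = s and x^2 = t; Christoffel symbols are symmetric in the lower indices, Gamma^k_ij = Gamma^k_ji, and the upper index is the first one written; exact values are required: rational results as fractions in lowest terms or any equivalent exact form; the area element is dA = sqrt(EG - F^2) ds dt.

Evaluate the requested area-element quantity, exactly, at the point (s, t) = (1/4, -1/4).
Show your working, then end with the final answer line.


E = 113/16, F = 0, G = 3249/256; EG - F^2 = 367137/4096

Answer: EG - F^2 = 367137/4096


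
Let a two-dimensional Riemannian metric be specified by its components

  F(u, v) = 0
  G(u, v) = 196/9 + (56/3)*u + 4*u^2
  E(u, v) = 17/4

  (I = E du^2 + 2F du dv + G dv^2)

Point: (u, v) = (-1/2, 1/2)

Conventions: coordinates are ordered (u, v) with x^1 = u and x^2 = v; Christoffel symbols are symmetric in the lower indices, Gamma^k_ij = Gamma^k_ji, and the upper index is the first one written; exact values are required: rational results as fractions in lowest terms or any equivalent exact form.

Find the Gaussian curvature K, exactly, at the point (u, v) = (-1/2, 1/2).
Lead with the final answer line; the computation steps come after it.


Answer: K = 0

E = 17/4, F = 0, G = 121/9, EG - F^2 = 2057/36 at the point
E_u = 0, E_v = 0, F_u = 0, F_v = 0, G_u = 44/3, G_v = 0
E_vv = 0, F_uv = 0, G_uu = 8
Compute both Brioschi determinants and normalise by (EG - F^2)^2.
M1 = [[-E_vv/2 + F_uv - G_uu/2, E_u/2, F_u - E_v/2], [F_v - G_u/2, E, F], [G_v/2, F, G]] = [[-4, 0, 0], [-22/3, 17/4, 0], [0, 0, 121/9]]; det M1 = -2057/9
M2 = [[0, E_v/2, G_u/2], [E_v/2, E, F], [G_u/2, F, G]] = [[0, 0, 22/3], [0, 17/4, 0], [22/3, 0, 121/9]]; det M2 = -2057/9
det M1 - det M2 = 0; K = 0 / (2057/36)^2 = 0


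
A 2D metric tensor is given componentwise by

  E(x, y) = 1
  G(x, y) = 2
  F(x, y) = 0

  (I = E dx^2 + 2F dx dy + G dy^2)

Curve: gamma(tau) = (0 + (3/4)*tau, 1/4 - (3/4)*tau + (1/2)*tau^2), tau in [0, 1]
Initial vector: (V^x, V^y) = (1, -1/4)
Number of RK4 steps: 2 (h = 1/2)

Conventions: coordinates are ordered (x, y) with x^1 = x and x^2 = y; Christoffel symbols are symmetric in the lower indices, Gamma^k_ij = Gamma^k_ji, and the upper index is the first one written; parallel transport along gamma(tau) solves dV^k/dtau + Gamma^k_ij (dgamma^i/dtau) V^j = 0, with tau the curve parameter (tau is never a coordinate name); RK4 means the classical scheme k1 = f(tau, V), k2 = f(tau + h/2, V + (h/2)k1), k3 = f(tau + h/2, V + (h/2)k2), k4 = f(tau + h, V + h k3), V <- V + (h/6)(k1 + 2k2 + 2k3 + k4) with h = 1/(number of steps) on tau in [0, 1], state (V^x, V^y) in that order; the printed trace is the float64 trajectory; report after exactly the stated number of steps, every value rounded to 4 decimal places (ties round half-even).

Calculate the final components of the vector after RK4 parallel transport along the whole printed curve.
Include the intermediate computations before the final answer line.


gamma'(tau) = (3/4, -3/4 + tau); f(tau, V)^k = -Gamma^k_ij(gamma(tau)) gamma'^i(tau) V^j; h = 1/2; intermediate values shown to 6 dp
curve data and Christoffel symbols at the stage parameters:
  tau = 0.000000: gamma = (0.000000, 0.250000), gamma' = (0.750000, -0.750000); Gamma_xxx = 0.000000, Gamma_xxy = 0.000000, Gamma_xyy = 0.000000, Gamma_yxx = 0.000000, Gamma_yxy = 0.000000, Gamma_yyy = 0.000000
  tau = 0.250000: gamma = (0.187500, 0.093750), gamma' = (0.750000, -0.500000); Gamma_xxx = 0.000000, Gamma_xxy = 0.000000, Gamma_xyy = 0.000000, Gamma_yxx = 0.000000, Gamma_yxy = 0.000000, Gamma_yyy = 0.000000
  tau = 0.500000: gamma = (0.375000, 0.000000), gamma' = (0.750000, -0.250000); Gamma_xxx = 0.000000, Gamma_xxy = 0.000000, Gamma_xyy = 0.000000, Gamma_yxx = 0.000000, Gamma_yxy = 0.000000, Gamma_yyy = 0.000000
  tau = 0.750000: gamma = (0.562500, -0.031250), gamma' = (0.750000, 0.000000); Gamma_xxx = 0.000000, Gamma_xxy = 0.000000, Gamma_xyy = 0.000000, Gamma_yxx = 0.000000, Gamma_yxy = 0.000000, Gamma_yyy = 0.000000
  tau = 1.000000: gamma = (0.750000, 0.000000), gamma' = (0.750000, 0.250000); Gamma_xxx = 0.000000, Gamma_xxy = 0.000000, Gamma_xyy = 0.000000, Gamma_yxx = 0.000000, Gamma_yxy = 0.000000, Gamma_yyy = 0.000000
step 0: V^x = 1.0000, V^y = -0.2500
step 1: k1 = (0.000000, 0.000000), k2 = (0.000000, 0.000000), k3 = (0.000000, 0.000000), k4 = (0.000000, 0.000000); V <- V + (h/6)(k1 + 2k2 + 2k3 + k4): V^x = 1.0000, V^y = -0.2500
step 2: k1 = (0.000000, 0.000000), k2 = (0.000000, 0.000000), k3 = (0.000000, 0.000000), k4 = (0.000000, 0.000000); V <- V + (h/6)(k1 + 2k2 + 2k3 + k4): V^x = 1.0000, V^y = -0.2500

Answer: V^x = 1.0000, V^y = -0.2500


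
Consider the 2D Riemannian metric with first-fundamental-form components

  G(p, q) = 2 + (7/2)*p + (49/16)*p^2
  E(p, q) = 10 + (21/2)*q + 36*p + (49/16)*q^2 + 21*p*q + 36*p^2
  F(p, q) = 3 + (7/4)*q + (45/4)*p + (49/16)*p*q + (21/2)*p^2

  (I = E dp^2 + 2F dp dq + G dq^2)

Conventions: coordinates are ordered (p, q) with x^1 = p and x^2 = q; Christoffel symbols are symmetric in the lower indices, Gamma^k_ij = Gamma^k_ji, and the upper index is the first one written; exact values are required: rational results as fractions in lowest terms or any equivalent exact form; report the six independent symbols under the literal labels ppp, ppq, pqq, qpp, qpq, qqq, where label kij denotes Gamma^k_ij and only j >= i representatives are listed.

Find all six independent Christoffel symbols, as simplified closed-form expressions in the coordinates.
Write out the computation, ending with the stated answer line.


E = 10 + (21/2)*q + 36*p + (49/16)*q^2 + 21*p*q + 36*p^2; F = 3 + (7/4)*q + (45/4)*p + (49/16)*p*q + (21/2)*p^2; G = 2 + (7/2)*p + (49/16)*p^2
Gamma^k_ij = (1/2) g^{kl} (d_i g_jl + d_j g_il - d_l g_ij), with g^inv = (1/(EG-F^2)) [[G, -F], [-F, E]]
first partials: E_p = 36 + 21*q + 72*p, E_q = 21/2 + (49/8)*q + 21*p, F_p = 45/4 + (49/16)*q + 21*p, F_q = 7/4 + (49/16)*p, G_p = 7/2 + (49/8)*p, G_q = 0
D = EG - F^2 = 11 + (21/2)*q + (79/2)*p + (49/16)*q^2 + 21*p*q + (625/16)*p^2
expanded: Gamma^p_pp = (G E_p - 2F F_p + F E_q)/(2D), Gamma^p_pq = (G E_q - F G_p)/(2D), Gamma^p_qq = (2G F_q - G G_p - F G_q)/(2D), Gamma^q_pp = (2E F_p - E E_q - F E_p)/(2D), Gamma^q_pq = (E G_p - F E_q)/(2D), Gamma^q_qq = (E G_q - 2F F_q + F G_p)/(2D); substitute and cancel common factors

Answer: Gamma_ppp = (576*p + 168*q + 288)/(625*p^2 + 336*p*q + 632*p + 49*q^2 + 168*q + 176), Gamma_ppq = (168*p + 49*q + 84)/(625*p^2 + 336*p*q + 632*p + 49*q^2 + 168*q + 176), Gamma_pqq = 0, Gamma_qpp = (168*p + 96)/(625*p^2 + 336*p*q + 632*p + 49*q^2 + 168*q + 176), Gamma_qpq = (49*p + 28)/(625*p^2 + 336*p*q + 632*p + 49*q^2 + 168*q + 176), Gamma_qqq = 0


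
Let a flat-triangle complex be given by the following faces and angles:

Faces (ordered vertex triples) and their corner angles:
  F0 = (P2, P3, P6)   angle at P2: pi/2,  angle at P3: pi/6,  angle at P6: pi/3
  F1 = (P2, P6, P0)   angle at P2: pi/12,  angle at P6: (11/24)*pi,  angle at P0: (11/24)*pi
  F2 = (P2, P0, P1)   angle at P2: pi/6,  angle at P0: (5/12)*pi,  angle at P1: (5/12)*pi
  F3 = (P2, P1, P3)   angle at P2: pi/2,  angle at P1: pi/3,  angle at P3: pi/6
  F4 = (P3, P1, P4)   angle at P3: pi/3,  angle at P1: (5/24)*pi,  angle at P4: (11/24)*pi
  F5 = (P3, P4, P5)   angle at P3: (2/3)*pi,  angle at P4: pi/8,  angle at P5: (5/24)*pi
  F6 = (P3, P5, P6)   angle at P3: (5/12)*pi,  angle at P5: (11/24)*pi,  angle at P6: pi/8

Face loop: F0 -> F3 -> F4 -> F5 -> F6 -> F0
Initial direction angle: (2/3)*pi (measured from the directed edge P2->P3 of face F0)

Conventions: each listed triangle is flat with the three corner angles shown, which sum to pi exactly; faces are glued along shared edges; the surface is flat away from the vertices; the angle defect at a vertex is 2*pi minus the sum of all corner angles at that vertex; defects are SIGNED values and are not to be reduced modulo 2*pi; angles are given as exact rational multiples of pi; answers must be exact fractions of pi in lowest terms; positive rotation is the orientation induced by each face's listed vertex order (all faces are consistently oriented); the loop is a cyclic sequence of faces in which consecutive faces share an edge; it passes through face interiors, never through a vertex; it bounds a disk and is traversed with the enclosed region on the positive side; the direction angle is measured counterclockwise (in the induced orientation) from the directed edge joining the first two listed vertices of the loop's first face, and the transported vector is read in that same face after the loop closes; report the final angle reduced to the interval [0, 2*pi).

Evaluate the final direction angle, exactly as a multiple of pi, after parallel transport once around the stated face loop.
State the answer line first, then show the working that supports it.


Answer: final direction angle = (11/12)*pi

enclosed vertex P3: corner angles sum to (7/4)*pi, defect = 2*pi - (7/4)*pi = pi/4
the rotation equals the total enclosed defect, so the final angle is initial + defects (mod 2*pi)
final angle = (2/3)*pi + pi/4 = (11/12)*pi (mod 2*pi)


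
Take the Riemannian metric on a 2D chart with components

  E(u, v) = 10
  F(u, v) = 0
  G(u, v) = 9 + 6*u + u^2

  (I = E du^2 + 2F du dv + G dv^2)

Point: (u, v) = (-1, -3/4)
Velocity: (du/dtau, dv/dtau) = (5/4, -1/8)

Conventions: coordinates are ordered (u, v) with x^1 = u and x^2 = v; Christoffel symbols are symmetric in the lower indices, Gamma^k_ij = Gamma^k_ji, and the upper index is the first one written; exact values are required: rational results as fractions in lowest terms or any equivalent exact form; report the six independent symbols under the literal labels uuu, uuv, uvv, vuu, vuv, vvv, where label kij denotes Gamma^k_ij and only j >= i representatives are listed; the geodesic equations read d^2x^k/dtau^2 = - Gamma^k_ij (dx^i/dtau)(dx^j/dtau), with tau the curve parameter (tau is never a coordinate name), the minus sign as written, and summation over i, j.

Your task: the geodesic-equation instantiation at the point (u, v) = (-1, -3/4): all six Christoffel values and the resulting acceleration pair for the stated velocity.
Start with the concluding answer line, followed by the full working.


Answer: Gamma_uuu = 0, Gamma_uuv = 0, Gamma_uvv = -1/5, Gamma_vuu = 0, Gamma_vuv = 1/2, Gamma_vvv = 0; accelerations (d^2u/dtau^2, d^2v/dtau^2) = (1/320, 5/32)

E = 10, F = 0, G = 4 at the point
E_u = 0, E_v = 0, F_u = 0, F_v = 0, G_u = 4, G_v = 0
EG - F^2 = 40;  g^inv = (1/40) * [[4, 0], [0, 10]]
first-kind symbols [ij,l] = (1/2)(d_i g_jl + d_j g_il - d_l g_ij): [uu,u] = E_u/2 = 0, [uu,v] = F_u - E_v/2 = 0, [uv,u] = E_v/2 = 0, [uv,v] = G_u/2 = 2, [vv,u] = F_v - G_u/2 = -2, [vv,v] = G_v/2 = 0
Gamma^u_ij = (G*[ij,u] - F*[ij,v])/(EG - F^2), Gamma^v_ij = (E*[ij,v] - F*[ij,u])/(EG - F^2)
Gamma_uuu = 0, Gamma_uuv = 0, Gamma_uvv = -1/5, Gamma_vuu = 0, Gamma_vuv = 1/2, Gamma_vvv = 0
d^2u/dtau^2 = -(Gamma_uuu*(5/4)^2 + 2*Gamma_uuv*(5/4)*(-1/8) + Gamma_uvv*(-1/8)^2) = 1/320
d^2v/dtau^2 = -(Gamma_vuu*(5/4)^2 + 2*Gamma_vuv*(5/4)*(-1/8) + Gamma_vvv*(-1/8)^2) = 5/32


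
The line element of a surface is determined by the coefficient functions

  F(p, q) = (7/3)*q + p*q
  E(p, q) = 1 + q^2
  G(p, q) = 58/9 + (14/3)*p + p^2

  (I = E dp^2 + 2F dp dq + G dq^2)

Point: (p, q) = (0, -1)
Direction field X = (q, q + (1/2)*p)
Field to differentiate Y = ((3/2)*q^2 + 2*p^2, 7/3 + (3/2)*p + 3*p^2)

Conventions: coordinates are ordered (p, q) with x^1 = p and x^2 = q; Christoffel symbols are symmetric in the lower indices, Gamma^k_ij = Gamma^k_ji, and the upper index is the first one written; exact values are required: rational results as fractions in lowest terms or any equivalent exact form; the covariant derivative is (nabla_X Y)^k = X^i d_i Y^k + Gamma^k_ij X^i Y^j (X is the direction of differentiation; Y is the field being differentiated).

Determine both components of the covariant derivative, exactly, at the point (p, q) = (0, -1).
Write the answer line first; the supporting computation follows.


Answer: (nabla_X Y)^p = 471/134, (nabla_X Y)^q = -181/67

E = 2, F = -7/3, G = 58/9 at the point
E_p = 0, E_q = -2, F_p = -1, F_q = 7/3, G_p = 14/3, G_q = 0
EG - F^2 = 67/9;  g^inv = (9/67) * [[58/9, 7/3], [7/3, 2]]
first-kind symbols [ij,l] = (1/2)(d_i g_jl + d_j g_il - d_l g_ij): [pp,p] = E_p/2 = 0, [pp,q] = F_p - E_q/2 = 0, [pq,p] = E_q/2 = -1, [pq,q] = G_p/2 = 7/3, [qq,p] = F_q - G_p/2 = 0, [qq,q] = G_q/2 = 0
Gamma^p_ij = (G*[ij,p] - F*[ij,q])/(EG - F^2), Gamma^q_ij = (E*[ij,q] - F*[ij,p])/(EG - F^2)
Gamma_ppp = 0, Gamma_ppq = -9/67, Gamma_pqq = 0, Gamma_qpp = 0, Gamma_qpq = 21/67, Gamma_qqq = 0
X = (-1, -1), Y = (3/2, 7/3) at the point


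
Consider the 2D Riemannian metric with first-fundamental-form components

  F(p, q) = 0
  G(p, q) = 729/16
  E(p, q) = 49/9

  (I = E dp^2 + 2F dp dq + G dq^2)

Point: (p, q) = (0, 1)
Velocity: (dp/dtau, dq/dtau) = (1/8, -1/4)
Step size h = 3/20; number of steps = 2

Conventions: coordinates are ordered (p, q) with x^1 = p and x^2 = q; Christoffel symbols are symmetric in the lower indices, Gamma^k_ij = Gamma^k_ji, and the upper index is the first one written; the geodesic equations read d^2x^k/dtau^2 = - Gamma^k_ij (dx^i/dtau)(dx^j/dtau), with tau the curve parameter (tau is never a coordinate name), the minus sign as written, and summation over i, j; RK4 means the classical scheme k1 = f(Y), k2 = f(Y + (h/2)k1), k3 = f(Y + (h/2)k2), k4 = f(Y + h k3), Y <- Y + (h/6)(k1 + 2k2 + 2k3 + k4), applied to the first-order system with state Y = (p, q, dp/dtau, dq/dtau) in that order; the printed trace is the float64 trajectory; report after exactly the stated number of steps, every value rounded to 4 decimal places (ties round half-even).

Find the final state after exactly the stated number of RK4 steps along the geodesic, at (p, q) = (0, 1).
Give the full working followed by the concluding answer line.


f(Y) = (dp/dtau, dq/dtau, -Gamma^p_ij Y'^i Y'^j, -Gamma^q_ij Y'^i Y'^j) with the Gammas evaluated at the stage position; h = 0.150000; intermediate values shown to 6 dp
step 0: p = 0.0000, q = 1.0000, dp/dtau = 0.1250, dq/dtau = -0.2500
step 1:
  k1: at (p, q) = (0.000000, 1.000000), (dp/dtau, dq/dtau) = (0.125000, -0.250000); Gamma_ppp = 0.000000, Gamma_ppq = 0.000000, Gamma_pqq = 0.000000, Gamma_qpp = 0.000000, Gamma_qpq = 0.000000, Gamma_qqq = 0.000000; k1 = (0.125000, -0.250000, 0.000000, 0.000000)
  k2: at (p, q) = (0.009375, 0.981250), (dp/dtau, dq/dtau) = (0.125000, -0.250000); Gamma_ppp = 0.000000, Gamma_ppq = 0.000000, Gamma_pqq = 0.000000, Gamma_qpp = 0.000000, Gamma_qpq = 0.000000, Gamma_qqq = 0.000000; k2 = (0.125000, -0.250000, 0.000000, 0.000000)
  k3: at (p, q) = (0.009375, 0.981250), (dp/dtau, dq/dtau) = (0.125000, -0.250000); Gamma_ppp = 0.000000, Gamma_ppq = 0.000000, Gamma_pqq = 0.000000, Gamma_qpp = 0.000000, Gamma_qpq = 0.000000, Gamma_qqq = 0.000000; k3 = (0.125000, -0.250000, 0.000000, 0.000000)
  k4: at (p, q) = (0.018750, 0.962500), (dp/dtau, dq/dtau) = (0.125000, -0.250000); Gamma_ppp = 0.000000, Gamma_ppq = 0.000000, Gamma_pqq = 0.000000, Gamma_qpp = 0.000000, Gamma_qpq = 0.000000, Gamma_qqq = 0.000000; k4 = (0.125000, -0.250000, 0.000000, 0.000000)
  Y <- Y + (h/6)(k1 + 2k2 + 2k3 + k4): p = 0.0187, q = 0.9625, dp/dtau = 0.1250, dq/dtau = -0.2500
step 2:
  k1: at (p, q) = (0.018750, 0.962500), (dp/dtau, dq/dtau) = (0.125000, -0.250000); Gamma_ppp = 0.000000, Gamma_ppq = 0.000000, Gamma_pqq = 0.000000, Gamma_qpp = 0.000000, Gamma_qpq = 0.000000, Gamma_qqq = 0.000000; k1 = (0.125000, -0.250000, 0.000000, 0.000000)
  k2: at (p, q) = (0.028125, 0.943750), (dp/dtau, dq/dtau) = (0.125000, -0.250000); Gamma_ppp = 0.000000, Gamma_ppq = 0.000000, Gamma_pqq = 0.000000, Gamma_qpp = 0.000000, Gamma_qpq = 0.000000, Gamma_qqq = 0.000000; k2 = (0.125000, -0.250000, 0.000000, 0.000000)
  k3: at (p, q) = (0.028125, 0.943750), (dp/dtau, dq/dtau) = (0.125000, -0.250000); Gamma_ppp = 0.000000, Gamma_ppq = 0.000000, Gamma_pqq = 0.000000, Gamma_qpp = 0.000000, Gamma_qpq = 0.000000, Gamma_qqq = 0.000000; k3 = (0.125000, -0.250000, 0.000000, 0.000000)
  k4: at (p, q) = (0.037500, 0.925000), (dp/dtau, dq/dtau) = (0.125000, -0.250000); Gamma_ppp = 0.000000, Gamma_ppq = 0.000000, Gamma_pqq = 0.000000, Gamma_qpp = 0.000000, Gamma_qpq = 0.000000, Gamma_qqq = 0.000000; k4 = (0.125000, -0.250000, 0.000000, 0.000000)
  Y <- Y + (h/6)(k1 + 2k2 + 2k3 + k4): p = 0.0375, q = 0.9250, dp/dtau = 0.1250, dq/dtau = -0.2500

Answer: p = 0.0375, q = 0.9250, dp/dtau = 0.1250, dq/dtau = -0.2500


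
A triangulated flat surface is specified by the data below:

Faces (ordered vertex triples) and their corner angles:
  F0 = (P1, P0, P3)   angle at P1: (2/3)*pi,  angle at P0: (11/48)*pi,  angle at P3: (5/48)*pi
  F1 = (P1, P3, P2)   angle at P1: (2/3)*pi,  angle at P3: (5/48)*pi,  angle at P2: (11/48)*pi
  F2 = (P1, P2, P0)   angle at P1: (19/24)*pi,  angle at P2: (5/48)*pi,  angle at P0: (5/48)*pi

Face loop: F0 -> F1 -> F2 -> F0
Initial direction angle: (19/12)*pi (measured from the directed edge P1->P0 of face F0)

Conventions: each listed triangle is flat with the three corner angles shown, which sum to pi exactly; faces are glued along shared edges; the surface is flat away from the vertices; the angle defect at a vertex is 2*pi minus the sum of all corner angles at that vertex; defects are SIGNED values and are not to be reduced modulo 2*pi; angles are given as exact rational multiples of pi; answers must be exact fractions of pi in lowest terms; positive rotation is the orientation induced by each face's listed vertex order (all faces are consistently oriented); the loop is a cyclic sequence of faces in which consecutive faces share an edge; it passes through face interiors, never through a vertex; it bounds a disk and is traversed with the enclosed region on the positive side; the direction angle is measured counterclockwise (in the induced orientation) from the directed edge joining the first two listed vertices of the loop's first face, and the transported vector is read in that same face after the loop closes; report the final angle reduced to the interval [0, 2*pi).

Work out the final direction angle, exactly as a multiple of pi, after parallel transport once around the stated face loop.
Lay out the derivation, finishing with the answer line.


enclosed vertex P1: corner angles sum to (17/8)*pi, defect = 2*pi - (17/8)*pi = -pi/8
the rotation equals the total enclosed defect, so the final angle is initial + defects (mod 2*pi)
final angle = (19/12)*pi - pi/8 = (35/24)*pi (mod 2*pi)

Answer: final direction angle = (35/24)*pi


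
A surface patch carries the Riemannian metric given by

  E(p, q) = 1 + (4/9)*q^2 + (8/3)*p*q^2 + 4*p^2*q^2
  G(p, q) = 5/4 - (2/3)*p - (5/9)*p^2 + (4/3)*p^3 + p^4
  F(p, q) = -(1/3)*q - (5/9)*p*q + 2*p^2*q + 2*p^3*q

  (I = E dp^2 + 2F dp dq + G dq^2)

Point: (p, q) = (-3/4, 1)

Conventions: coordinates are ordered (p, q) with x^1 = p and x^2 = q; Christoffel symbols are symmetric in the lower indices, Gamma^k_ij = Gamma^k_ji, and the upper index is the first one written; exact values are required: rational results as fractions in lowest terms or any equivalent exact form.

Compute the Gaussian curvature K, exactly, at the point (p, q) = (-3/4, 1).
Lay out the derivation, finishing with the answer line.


E = 61/36, F = 35/96, G = 305/256, EG - F^2 = 4345/2304 at the point
E_p = -10/3, E_q = 25/18, F_p = -13/72, F_q = 35/96, G_p = 35/48, G_q = 0
E_qq = 25/18, F_pq = -13/72, G_pp = -13/36
By Brioschi, K is (det M1 - det M2) divided by (EG - F^2) squared.
M1 = [[-E_qq/2 + F_pq - G_pp/2, E_p/2, F_p - E_q/2], [F_q - G_p/2, E, F], [G_q/2, F, G]] = [[-25/36, -5/3, -7/8], [0, 61/36, 35/96], [0, 35/96, 305/256]]; det M1 = -108625/82944
M2 = [[0, E_q/2, G_p/2], [E_q/2, E, F], [G_p/2, F, G]] = [[0, 25/36, 35/96], [25/36, 61/36, 35/96], [35/96, 35/96, 305/256]]; det M2 = -51025/82944
det M1 - det M2 = -25/36; K = -25/36 / (4345/2304)^2 = -147456/755161

Answer: K = -147456/755161


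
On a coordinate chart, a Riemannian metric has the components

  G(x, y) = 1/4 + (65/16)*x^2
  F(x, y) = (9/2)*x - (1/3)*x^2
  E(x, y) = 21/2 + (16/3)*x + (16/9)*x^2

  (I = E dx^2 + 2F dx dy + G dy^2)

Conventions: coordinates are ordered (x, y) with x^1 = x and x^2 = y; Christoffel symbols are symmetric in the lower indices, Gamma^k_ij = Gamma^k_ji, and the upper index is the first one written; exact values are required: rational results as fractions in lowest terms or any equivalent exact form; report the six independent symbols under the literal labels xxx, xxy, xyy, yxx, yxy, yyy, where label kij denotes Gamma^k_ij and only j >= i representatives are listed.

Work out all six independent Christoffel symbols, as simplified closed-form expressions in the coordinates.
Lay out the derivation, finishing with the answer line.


E = 21/2 + (16/3)*x + (16/9)*x^2; F = (9/2)*x - (1/3)*x^2; G = 1/4 + (65/16)*x^2
Gamma^k_ij = (1/2) g^{kl} (d_i g_jl + d_j g_il - d_l g_ij), with g^inv = (1/(EG-F^2)) [[G, -F], [-F, E]]
first partials: E_x = 16/3 + (32/9)*x, E_y = 0, F_x = 9/2 - (2/3)*x, F_y = 0, G_x = (65/8)*x, G_y = 0
D = EG - F^2 = 21/8 + (4/3)*x + (6581/288)*x^2 + (74/3)*x^3 + (64/9)*x^4
expanded: Gamma^x_xx = (G E_x - 2F F_x + F E_y)/(2D), Gamma^x_xy = (G E_y - F G_x)/(2D), Gamma^x_yy = (2G F_y - G G_x - F G_y)/(2D), Gamma^y_xx = (2E F_x - E E_y - F E_x)/(2D), Gamma^y_xy = (E G_x - F E_y)/(2D), Gamma^y_yy = (E G_y - 2F F_y + F G_x)/(2D); substitute and cancel common factors

Answer: Gamma_xxx = (2016*x^3 + 4416*x^2 - 5704*x + 192)/(2048*x^4 + 7104*x^3 + 6581*x^2 + 384*x + 756), Gamma_xxy = (390*x^3 - 5265*x^2)/(2048*x^4 + 7104*x^3 + 6581*x^2 + 384*x + 756), Gamma_xyy = (-38025*x^3 - 2340*x)/(16384*x^4 + 56832*x^3 + 52648*x^2 + 3072*x + 6048), Gamma_yxx = (-512*x^3 - 2304*x^2 + 4320*x + 40824)/(6144*x^4 + 21312*x^3 + 19743*x^2 + 1152*x + 2268), Gamma_yxy = (2080*x^3 + 6240*x^2 + 12285*x)/(2048*x^4 + 7104*x^3 + 6581*x^2 + 384*x + 756), Gamma_yyy = (-390*x^3 + 5265*x^2)/(2048*x^4 + 7104*x^3 + 6581*x^2 + 384*x + 756)


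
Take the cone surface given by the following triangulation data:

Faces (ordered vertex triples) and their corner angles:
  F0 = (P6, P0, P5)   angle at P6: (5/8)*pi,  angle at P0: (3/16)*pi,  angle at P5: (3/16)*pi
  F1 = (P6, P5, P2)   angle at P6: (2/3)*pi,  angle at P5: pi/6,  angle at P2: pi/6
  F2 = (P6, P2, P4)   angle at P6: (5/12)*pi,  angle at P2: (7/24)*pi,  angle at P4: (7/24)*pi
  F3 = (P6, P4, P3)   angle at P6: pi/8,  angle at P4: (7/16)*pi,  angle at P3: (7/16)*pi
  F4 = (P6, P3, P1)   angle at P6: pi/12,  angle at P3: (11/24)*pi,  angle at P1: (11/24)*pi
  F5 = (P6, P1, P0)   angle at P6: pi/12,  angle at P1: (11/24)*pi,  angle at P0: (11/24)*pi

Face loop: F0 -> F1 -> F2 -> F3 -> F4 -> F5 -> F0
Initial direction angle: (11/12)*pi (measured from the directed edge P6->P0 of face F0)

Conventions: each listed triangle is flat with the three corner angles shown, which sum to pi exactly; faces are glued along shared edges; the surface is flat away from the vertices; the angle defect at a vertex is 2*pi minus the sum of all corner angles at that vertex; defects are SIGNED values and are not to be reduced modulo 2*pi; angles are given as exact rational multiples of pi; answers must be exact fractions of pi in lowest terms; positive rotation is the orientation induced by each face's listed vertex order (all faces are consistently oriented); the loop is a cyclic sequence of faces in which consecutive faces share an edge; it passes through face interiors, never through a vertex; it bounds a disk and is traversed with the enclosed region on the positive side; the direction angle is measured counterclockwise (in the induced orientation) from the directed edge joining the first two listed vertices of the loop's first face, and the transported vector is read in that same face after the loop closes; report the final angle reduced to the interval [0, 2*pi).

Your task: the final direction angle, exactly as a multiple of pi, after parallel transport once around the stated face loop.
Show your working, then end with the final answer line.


enclosed vertex P6: corner angles sum to 2*pi, defect = 2*pi - 2*pi = 0
the rotation equals the total enclosed defect, so the final angle is initial + defects (mod 2*pi)
final angle = (11/12)*pi + 0 = (11/12)*pi (mod 2*pi)

Answer: final direction angle = (11/12)*pi
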